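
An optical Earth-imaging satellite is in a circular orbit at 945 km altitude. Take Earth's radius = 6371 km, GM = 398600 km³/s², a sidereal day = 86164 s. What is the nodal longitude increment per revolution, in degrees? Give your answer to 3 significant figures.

Semi-major axis a = 6371 + 945 = 7316 km. Period T = 2π√(a³/μ) = 2π√(7316³/398600) = 6227.6 s = 103.79 min.
During one orbit Earth rotates (6227.6 / 86164) × 360° = 26.02°.

26.0°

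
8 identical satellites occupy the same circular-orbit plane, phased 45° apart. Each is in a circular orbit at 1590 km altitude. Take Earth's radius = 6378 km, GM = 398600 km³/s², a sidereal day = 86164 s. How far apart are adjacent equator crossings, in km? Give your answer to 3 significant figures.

412 km

Semi-major axis a = 6378 + 1590 = 7968 km. Period T = 2π√(a³/μ) = 2π√(7968³/398600) = 7078.4 s = 117.97 min.
Single-satellite node shift = (7078.4/86164) × 360° = 29.57°.
With 8 satellites evenly phased, successive equator crossings are 29.57/8 = 3.697° apart.
That is 3.697 × 111.3 = 412 km at the equator.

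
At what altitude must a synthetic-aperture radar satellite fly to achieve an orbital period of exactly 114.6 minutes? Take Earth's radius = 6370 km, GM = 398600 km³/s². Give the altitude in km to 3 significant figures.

1450 km

T = 114.6 min = 6876.0 s.
From T = 2π√(a³/μ): a = (μ T²/4π²)^(1/3) = (398600 × 6876.0² / 4π²)^(1/3) = 7815 km.
Altitude h = a − R = 7815 − 6370 = 1445 km.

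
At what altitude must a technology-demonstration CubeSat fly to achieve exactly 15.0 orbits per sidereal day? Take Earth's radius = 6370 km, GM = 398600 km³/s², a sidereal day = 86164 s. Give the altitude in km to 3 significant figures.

562 km

Required period T = 86164 / 15.0 = 5744.3 s.
From T = 2π√(a³/μ): a = (μ T²/4π²)^(1/3) = (398600 × 5744.3² / 4π²)^(1/3) = 6932 km.
Altitude h = a − R = 6932 − 6370 = 562 km.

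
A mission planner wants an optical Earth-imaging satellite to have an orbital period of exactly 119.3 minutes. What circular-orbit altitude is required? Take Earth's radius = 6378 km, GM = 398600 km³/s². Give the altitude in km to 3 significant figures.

T = 119.3 min = 7158.0 s.
From T = 2π√(a³/μ): a = (μ T²/4π²)^(1/3) = (398600 × 7158.0² / 4π²)^(1/3) = 8028 km.
Altitude h = a − R = 8028 − 6378 = 1650 km.

1650 km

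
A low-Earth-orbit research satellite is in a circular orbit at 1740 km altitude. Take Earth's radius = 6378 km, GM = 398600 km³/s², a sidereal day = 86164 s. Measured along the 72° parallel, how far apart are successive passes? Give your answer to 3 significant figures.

1050 km

Semi-major axis a = 6378 + 1740 = 8118 km. Period T = 2π√(a³/μ) = 2π√(8118³/398600) = 7279.2 s = 121.32 min.
Node shift per orbit = (7279.2/86164) × 360° = 30.41°.
Equatorial spacing = 30.41 × 111.3 km/° = 3386 km.
At 72° latitude, spacing = 3386 × cos(72°) = 1046 km.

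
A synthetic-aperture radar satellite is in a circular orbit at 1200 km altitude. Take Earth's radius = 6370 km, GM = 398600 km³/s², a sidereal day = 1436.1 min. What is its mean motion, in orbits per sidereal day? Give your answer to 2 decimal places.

13.15

Semi-major axis a = 6370 + 1200 = 7570 km. Period T = 2π√(a³/μ) = 2π√(7570³/398600) = 6554.7 s = 109.25 min.
Orbits per sidereal day = 86166 / 6554.7 = 13.146.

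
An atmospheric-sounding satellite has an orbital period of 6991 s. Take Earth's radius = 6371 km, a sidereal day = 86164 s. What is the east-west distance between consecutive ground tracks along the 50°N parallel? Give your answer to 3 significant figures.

Node shift per orbit = (6991.0/86164) × 360° = 29.21°.
Equatorial spacing = 29.21 × 111.2 km/° = 3248 km.
At 50° latitude, spacing = 3248 × cos(50°) = 2088 km.

2090 km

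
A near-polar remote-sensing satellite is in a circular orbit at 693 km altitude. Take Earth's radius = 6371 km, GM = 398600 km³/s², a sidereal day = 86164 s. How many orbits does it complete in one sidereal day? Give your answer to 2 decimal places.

Semi-major axis a = 6371 + 693 = 7064 km. Period T = 2π√(a³/μ) = 2π√(7064³/398600) = 5908.6 s = 98.48 min.
Orbits per sidereal day = 86164 / 5908.6 = 14.583.

14.58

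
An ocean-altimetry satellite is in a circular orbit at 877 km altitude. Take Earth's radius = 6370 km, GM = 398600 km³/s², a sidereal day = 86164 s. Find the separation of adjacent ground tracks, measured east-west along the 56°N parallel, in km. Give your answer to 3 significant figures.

1590 km

Semi-major axis a = 6370 + 877 = 7247 km. Period T = 2π√(a³/μ) = 2π√(7247³/398600) = 6139.7 s = 102.33 min.
Node shift per orbit = (6139.7/86164) × 360° = 25.65°.
Equatorial spacing = 25.65 × 111.2 km/° = 2852 km.
At 56° latitude, spacing = 2852 × cos(56°) = 1595 km.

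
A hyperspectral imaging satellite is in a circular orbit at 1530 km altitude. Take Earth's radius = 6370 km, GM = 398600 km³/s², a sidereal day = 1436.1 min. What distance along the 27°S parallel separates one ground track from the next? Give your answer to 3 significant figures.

Semi-major axis a = 6370 + 1530 = 7900 km. Period T = 2π√(a³/μ) = 2π√(7900³/398600) = 6988.0 s = 116.47 min.
Node shift per orbit = (6988.0/86166) × 360° = 29.20°.
Equatorial spacing = 29.20 × 111.2 km/° = 3246 km.
At 27° latitude, spacing = 3246 × cos(27°) = 2892 km.

2890 km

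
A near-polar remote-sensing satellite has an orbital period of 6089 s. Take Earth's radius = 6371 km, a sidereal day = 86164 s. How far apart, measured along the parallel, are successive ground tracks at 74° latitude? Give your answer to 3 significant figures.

780 km

Node shift per orbit = (6089.0/86164) × 360° = 25.44°.
Equatorial spacing = 25.44 × 111.2 km/° = 2829 km.
At 74° latitude, spacing = 2829 × cos(74°) = 780 km.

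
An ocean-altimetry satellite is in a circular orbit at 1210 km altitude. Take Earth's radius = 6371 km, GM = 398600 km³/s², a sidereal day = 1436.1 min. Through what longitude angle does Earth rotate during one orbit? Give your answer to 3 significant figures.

27.4°

Semi-major axis a = 6371 + 1210 = 7581 km. Period T = 2π√(a³/μ) = 2π√(7581³/398600) = 6569.0 s = 109.48 min.
During one orbit Earth rotates (6569.0 / 86166) × 360° = 27.45°.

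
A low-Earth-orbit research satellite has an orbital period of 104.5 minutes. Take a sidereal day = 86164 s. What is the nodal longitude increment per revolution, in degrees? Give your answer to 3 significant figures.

T = 104.5 min = 6270.0 s.
During one orbit Earth rotates (6270.0 / 86164) × 360° = 26.20°.

26.2°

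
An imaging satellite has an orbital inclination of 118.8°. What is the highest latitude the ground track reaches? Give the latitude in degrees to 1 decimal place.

61.2°

Retrograde orbit: the ground track reaches ±(180° − i) = ±(180 − 118.8) = ±61.2°.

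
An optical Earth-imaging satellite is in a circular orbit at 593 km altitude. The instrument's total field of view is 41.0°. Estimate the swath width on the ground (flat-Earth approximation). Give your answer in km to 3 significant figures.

Half-angle = 41.0°/2 = 20.5°.
Swath width ≈ 2h·tan(θ/2) = 2 × 593 × tan(20.5°) = 443.4 km.

443 km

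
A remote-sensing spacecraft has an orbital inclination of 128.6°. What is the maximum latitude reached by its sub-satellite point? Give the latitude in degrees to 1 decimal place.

51.4°

Retrograde orbit: the ground track reaches ±(180° − i) = ±(180 − 128.6) = ±51.4°.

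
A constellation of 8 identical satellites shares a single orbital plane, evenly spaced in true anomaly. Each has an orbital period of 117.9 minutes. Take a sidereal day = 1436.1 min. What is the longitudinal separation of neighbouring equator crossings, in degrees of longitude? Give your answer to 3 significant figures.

T = 117.9 min = 7074.0 s.
Single-satellite node shift = (7074.0/86166) × 360° = 29.56°.
With 8 satellites evenly phased, successive equator crossings are 29.56/8 = 3.694° apart.

3.69°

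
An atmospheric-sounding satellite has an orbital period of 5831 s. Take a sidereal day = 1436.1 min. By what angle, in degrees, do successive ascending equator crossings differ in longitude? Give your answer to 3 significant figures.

During one orbit Earth rotates (5831.0 / 86166) × 360° = 24.36°.

24.4°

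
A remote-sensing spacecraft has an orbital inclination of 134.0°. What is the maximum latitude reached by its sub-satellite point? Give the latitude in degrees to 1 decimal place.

Retrograde orbit: the ground track reaches ±(180° − i) = ±(180 − 134.0) = ±46.0°.

46.0°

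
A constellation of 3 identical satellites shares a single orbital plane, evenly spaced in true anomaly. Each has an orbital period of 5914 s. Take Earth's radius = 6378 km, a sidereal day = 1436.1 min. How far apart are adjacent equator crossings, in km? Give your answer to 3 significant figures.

Single-satellite node shift = (5914.0/86166) × 360° = 24.71°.
With 3 satellites evenly phased, successive equator crossings are 24.71/3 = 8.236° apart.
That is 8.236 × 111.3 = 917 km at the equator.

917 km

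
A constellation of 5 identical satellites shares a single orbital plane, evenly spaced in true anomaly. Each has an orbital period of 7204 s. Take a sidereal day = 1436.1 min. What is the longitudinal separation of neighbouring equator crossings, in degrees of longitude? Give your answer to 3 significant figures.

6.02°

Single-satellite node shift = (7204.0/86166) × 360° = 30.10°.
With 5 satellites evenly phased, successive equator crossings are 30.10/5 = 6.020° apart.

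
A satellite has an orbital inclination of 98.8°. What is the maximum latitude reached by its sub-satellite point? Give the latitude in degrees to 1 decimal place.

81.2°

Retrograde orbit: the ground track reaches ±(180° − i) = ±(180 − 98.8) = ±81.2°.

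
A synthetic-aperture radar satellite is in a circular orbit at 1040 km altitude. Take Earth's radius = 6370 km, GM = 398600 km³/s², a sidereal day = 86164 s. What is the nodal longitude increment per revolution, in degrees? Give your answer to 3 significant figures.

Semi-major axis a = 6370 + 1040 = 7410 km. Period T = 2π√(a³/μ) = 2π√(7410³/398600) = 6348.0 s = 105.80 min.
During one orbit Earth rotates (6348.0 / 86164) × 360° = 26.52°.

26.5°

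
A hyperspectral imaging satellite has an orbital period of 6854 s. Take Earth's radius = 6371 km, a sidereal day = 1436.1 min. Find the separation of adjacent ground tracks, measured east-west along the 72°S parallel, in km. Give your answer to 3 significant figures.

Node shift per orbit = (6854.0/86166) × 360° = 28.64°.
Equatorial spacing = 28.64 × 111.2 km/° = 3184 km.
At 72° latitude, spacing = 3184 × cos(72°) = 984 km.

984 km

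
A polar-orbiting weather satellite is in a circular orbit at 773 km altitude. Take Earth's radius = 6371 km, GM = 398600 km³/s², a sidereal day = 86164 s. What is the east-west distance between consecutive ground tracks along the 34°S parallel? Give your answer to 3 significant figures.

Semi-major axis a = 6371 + 773 = 7144 km. Period T = 2π√(a³/μ) = 2π√(7144³/398600) = 6009.3 s = 100.15 min.
Node shift per orbit = (6009.3/86164) × 360° = 25.11°.
Equatorial spacing = 25.11 × 111.2 km/° = 2792 km.
At 34° latitude, spacing = 2792 × cos(34°) = 2315 km.

2310 km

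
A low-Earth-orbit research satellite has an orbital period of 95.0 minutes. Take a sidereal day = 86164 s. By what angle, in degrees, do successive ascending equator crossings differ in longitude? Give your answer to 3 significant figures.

T = 95.0 min = 5700.0 s.
During one orbit Earth rotates (5700.0 / 86164) × 360° = 23.82°.

23.8°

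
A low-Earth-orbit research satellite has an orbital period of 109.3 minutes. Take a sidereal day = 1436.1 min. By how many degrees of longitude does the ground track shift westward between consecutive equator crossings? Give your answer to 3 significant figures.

T = 109.3 min = 6558.0 s.
During one orbit Earth rotates (6558.0 / 86166) × 360° = 27.40°.

27.4°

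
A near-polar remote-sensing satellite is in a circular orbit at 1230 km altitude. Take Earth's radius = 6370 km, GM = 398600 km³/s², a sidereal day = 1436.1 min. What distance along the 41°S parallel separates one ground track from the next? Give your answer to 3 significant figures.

2310 km

Semi-major axis a = 6370 + 1230 = 7600 km. Period T = 2π√(a³/μ) = 2π√(7600³/398600) = 6593.7 s = 109.90 min.
Node shift per orbit = (6593.7/86166) × 360° = 27.55°.
Equatorial spacing = 27.55 × 111.2 km/° = 3063 km.
At 41° latitude, spacing = 3063 × cos(41°) = 2312 km.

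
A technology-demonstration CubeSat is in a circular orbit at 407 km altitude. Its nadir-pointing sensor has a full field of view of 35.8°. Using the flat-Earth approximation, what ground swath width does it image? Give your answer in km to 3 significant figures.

Half-angle = 35.8°/2 = 17.9°.
Swath width ≈ 2h·tan(θ/2) = 2 × 407 × tan(17.9°) = 262.9 km.

263 km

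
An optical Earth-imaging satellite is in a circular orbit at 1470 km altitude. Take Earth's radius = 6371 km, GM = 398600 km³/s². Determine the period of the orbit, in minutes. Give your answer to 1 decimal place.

Semi-major axis a = 6371 + 1470 = 7841 km. Period T = 2π√(a³/μ) = 2π√(7841³/398600) = 6909.8 s = 115.16 min.

115.2 min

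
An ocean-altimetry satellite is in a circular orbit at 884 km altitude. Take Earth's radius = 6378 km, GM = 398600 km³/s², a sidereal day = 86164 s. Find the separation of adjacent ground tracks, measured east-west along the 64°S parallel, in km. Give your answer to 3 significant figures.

1260 km

Semi-major axis a = 6378 + 884 = 7262 km. Period T = 2π√(a³/μ) = 2π√(7262³/398600) = 6158.8 s = 102.65 min.
Node shift per orbit = (6158.8/86164) × 360° = 25.73°.
Equatorial spacing = 25.73 × 111.3 km/° = 2864 km.
At 64° latitude, spacing = 2864 × cos(64°) = 1256 km.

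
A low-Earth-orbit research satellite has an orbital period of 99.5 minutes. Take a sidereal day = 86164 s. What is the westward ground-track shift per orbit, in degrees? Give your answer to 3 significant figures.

T = 99.5 min = 5970.0 s.
During one orbit Earth rotates (5970.0 / 86164) × 360° = 24.94°.

24.9°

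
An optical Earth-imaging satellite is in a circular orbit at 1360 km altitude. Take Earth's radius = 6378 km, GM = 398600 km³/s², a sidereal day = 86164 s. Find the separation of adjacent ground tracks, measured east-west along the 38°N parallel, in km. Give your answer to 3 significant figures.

2480 km

Semi-major axis a = 6378 + 1360 = 7738 km. Period T = 2π√(a³/μ) = 2π√(7738³/398600) = 6774.1 s = 112.90 min.
Node shift per orbit = (6774.1/86164) × 360° = 28.30°.
Equatorial spacing = 28.30 × 111.3 km/° = 3151 km.
At 38° latitude, spacing = 3151 × cos(38°) = 2483 km.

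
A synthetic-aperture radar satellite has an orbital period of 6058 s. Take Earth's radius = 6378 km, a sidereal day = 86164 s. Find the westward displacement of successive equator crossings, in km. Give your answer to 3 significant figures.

2820 km

During one orbit Earth rotates (6058.0 / 86164) × 360° = 25.31°.
At the equator that is 25.31° × (2π·6378/360) km/° = 25.31 × 111.3 = 2818 km.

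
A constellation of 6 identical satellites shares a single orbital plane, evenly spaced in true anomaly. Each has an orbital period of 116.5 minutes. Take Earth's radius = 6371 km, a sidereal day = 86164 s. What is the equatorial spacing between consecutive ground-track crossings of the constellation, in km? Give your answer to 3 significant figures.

541 km

T = 116.5 min = 6990.0 s.
Single-satellite node shift = (6990.0/86164) × 360° = 29.20°.
With 6 satellites evenly phased, successive equator crossings are 29.20/6 = 4.867° apart.
That is 4.867 × 111.2 = 541 km at the equator.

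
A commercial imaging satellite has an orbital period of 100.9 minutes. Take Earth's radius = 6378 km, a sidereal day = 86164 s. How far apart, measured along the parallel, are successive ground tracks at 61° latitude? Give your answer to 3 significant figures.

1370 km

T = 100.9 min = 6054.0 s.
Node shift per orbit = (6054.0/86164) × 360° = 25.29°.
Equatorial spacing = 25.29 × 111.3 km/° = 2816 km.
At 61° latitude, spacing = 2816 × cos(61°) = 1365 km.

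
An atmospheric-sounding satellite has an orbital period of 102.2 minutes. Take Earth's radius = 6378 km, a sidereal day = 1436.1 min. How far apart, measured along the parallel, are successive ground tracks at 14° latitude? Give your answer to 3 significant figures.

T = 102.2 min = 6132.0 s.
Node shift per orbit = (6132.0/86166) × 360° = 25.62°.
Equatorial spacing = 25.62 × 111.3 km/° = 2852 km.
At 14° latitude, spacing = 2852 × cos(14°) = 2767 km.

2770 km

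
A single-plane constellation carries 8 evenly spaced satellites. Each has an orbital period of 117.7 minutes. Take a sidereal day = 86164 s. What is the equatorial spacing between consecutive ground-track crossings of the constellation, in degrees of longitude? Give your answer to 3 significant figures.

T = 117.7 min = 7062.0 s.
Single-satellite node shift = (7062.0/86164) × 360° = 29.51°.
With 8 satellites evenly phased, successive equator crossings are 29.51/8 = 3.688° apart.

3.69°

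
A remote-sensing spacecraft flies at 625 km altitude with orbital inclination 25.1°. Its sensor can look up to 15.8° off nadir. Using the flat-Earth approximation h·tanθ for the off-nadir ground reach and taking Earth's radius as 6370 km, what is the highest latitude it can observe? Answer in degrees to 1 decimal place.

For a prograde orbit the ground track reaches latitude ±i = ±25.1°.
Sensor half-swath on the ground ≈ 625·tan(15.8°) = 177 km = 1.59° of latitude.
Maximum observable latitude ≈ 25.1 + 1.59 = 26.7°.

26.7°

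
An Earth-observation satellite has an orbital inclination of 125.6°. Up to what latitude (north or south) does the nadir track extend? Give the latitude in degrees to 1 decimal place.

Retrograde orbit: the ground track reaches ±(180° − i) = ±(180 − 125.6) = ±54.4°.

54.4°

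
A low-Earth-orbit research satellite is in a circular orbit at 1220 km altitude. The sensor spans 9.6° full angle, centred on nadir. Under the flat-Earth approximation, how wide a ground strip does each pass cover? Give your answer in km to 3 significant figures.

205 km

Half-angle = 9.6°/2 = 4.8°.
Swath width ≈ 2h·tan(θ/2) = 2 × 1220 × tan(4.8°) = 204.9 km.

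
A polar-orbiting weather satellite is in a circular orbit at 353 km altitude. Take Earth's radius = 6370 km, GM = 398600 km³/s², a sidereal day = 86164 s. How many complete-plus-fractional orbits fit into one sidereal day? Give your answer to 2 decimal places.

Semi-major axis a = 6370 + 353 = 6723 km. Period T = 2π√(a³/μ) = 2π√(6723³/398600) = 5486.0 s = 91.43 min.
Orbits per sidereal day = 86164 / 5486.0 = 15.706.

15.71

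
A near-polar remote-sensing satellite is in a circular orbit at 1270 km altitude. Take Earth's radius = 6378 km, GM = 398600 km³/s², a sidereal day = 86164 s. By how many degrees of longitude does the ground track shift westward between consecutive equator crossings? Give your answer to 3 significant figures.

27.8°

Semi-major axis a = 6378 + 1270 = 7648 km. Period T = 2π√(a³/μ) = 2π√(7648³/398600) = 6656.3 s = 110.94 min.
During one orbit Earth rotates (6656.3 / 86164) × 360° = 27.81°.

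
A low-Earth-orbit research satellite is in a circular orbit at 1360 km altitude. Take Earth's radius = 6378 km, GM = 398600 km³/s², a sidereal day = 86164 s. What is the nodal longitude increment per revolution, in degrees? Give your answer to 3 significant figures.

Semi-major axis a = 6378 + 1360 = 7738 km. Period T = 2π√(a³/μ) = 2π√(7738³/398600) = 6774.1 s = 112.90 min.
During one orbit Earth rotates (6774.1 / 86164) × 360° = 28.30°.

28.3°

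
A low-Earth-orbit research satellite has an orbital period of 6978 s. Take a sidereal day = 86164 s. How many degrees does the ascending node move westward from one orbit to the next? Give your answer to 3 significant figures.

During one orbit Earth rotates (6978.0 / 86164) × 360° = 29.15°.

29.2°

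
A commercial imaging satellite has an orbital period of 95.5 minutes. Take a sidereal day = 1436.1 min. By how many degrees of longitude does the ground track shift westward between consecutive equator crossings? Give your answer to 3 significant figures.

23.9°

T = 95.5 min = 5730.0 s.
During one orbit Earth rotates (5730.0 / 86166) × 360° = 23.94°.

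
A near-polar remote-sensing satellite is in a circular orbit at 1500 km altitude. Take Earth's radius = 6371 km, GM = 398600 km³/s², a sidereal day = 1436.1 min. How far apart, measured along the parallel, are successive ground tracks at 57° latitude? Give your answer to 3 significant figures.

Semi-major axis a = 6371 + 1500 = 7871 km. Period T = 2π√(a³/μ) = 2π√(7871³/398600) = 6949.5 s = 115.83 min.
Node shift per orbit = (6949.5/86166) × 360° = 29.04°.
Equatorial spacing = 29.04 × 111.2 km/° = 3229 km.
At 57° latitude, spacing = 3229 × cos(57°) = 1758 km.

1760 km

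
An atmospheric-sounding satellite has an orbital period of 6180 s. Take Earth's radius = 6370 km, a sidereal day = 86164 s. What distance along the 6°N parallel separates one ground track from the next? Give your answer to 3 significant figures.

Node shift per orbit = (6180.0/86164) × 360° = 25.82°.
Equatorial spacing = 25.82 × 111.2 km/° = 2871 km.
At 6° latitude, spacing = 2871 × cos(6°) = 2855 km.

2850 km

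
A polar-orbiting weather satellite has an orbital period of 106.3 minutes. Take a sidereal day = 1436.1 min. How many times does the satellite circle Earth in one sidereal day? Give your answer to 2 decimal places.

T = 106.3 min = 6378.0 s.
Orbits per sidereal day = 86166 / 6378.0 = 13.510.

13.51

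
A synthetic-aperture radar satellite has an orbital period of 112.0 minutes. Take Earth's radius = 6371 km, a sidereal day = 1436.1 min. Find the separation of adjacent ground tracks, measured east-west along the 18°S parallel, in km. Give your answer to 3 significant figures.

T = 112.0 min = 6720.0 s.
Node shift per orbit = (6720.0/86166) × 360° = 28.08°.
Equatorial spacing = 28.08 × 111.2 km/° = 3122 km.
At 18° latitude, spacing = 3122 × cos(18°) = 2969 km.

2970 km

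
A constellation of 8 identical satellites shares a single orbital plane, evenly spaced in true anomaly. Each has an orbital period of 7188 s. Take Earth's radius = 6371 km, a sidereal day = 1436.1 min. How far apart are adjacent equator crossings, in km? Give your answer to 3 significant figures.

Single-satellite node shift = (7188.0/86166) × 360° = 30.03°.
With 8 satellites evenly phased, successive equator crossings are 30.03/8 = 3.754° apart.
That is 3.754 × 111.2 = 417 km at the equator.

417 km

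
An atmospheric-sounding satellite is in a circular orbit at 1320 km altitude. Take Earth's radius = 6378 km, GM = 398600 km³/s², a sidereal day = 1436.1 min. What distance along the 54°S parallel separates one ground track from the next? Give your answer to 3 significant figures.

1840 km

Semi-major axis a = 6378 + 1320 = 7698 km. Period T = 2π√(a³/μ) = 2π√(7698³/398600) = 6721.7 s = 112.03 min.
Node shift per orbit = (6721.7/86166) × 360° = 28.08°.
Equatorial spacing = 28.08 × 111.3 km/° = 3126 km.
At 54° latitude, spacing = 3126 × cos(54°) = 1837 km.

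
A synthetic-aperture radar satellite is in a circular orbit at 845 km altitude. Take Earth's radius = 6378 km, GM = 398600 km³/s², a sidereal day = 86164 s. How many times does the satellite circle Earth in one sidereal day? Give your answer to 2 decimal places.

14.10

Semi-major axis a = 6378 + 845 = 7223 km. Period T = 2π√(a³/μ) = 2π√(7223³/398600) = 6109.2 s = 101.82 min.
Orbits per sidereal day = 86164 / 6109.2 = 14.104.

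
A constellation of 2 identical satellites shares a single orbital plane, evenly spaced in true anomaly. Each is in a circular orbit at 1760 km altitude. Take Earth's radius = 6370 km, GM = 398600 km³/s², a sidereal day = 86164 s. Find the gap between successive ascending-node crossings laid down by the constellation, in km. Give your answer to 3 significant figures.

1690 km

Semi-major axis a = 6370 + 1760 = 8130 km. Period T = 2π√(a³/μ) = 2π√(8130³/398600) = 7295.4 s = 121.59 min.
Single-satellite node shift = (7295.4/86164) × 360° = 30.48°.
With 2 satellites evenly phased, successive equator crossings are 30.48/2 = 15.240° apart.
That is 15.240 × 111.2 = 1694 km at the equator.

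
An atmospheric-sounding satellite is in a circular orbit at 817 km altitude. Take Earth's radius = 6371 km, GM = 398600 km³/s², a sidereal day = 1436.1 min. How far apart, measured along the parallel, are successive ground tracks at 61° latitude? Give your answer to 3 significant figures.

Semi-major axis a = 6371 + 817 = 7188 km. Period T = 2π√(a³/μ) = 2π√(7188³/398600) = 6064.9 s = 101.08 min.
Node shift per orbit = (6064.9/86166) × 360° = 25.34°.
Equatorial spacing = 25.34 × 111.2 km/° = 2818 km.
At 61° latitude, spacing = 2818 × cos(61°) = 1366 km.

1370 km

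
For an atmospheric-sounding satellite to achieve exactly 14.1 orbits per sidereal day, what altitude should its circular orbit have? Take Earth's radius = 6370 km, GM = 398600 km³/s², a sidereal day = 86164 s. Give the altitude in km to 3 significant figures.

854 km

Required period T = 86164 / 14.1 = 6110.9 s.
From T = 2π√(a³/μ): a = (μ T²/4π²)^(1/3) = (398600 × 6110.9² / 4π²)^(1/3) = 7224 km.
Altitude h = a − R = 7224 − 6370 = 854 km.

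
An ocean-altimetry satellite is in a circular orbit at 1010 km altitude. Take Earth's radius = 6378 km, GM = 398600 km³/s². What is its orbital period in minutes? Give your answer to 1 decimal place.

105.3 min

Semi-major axis a = 6378 + 1010 = 7388 km. Period T = 2π√(a³/μ) = 2π√(7388³/398600) = 6319.8 s = 105.33 min.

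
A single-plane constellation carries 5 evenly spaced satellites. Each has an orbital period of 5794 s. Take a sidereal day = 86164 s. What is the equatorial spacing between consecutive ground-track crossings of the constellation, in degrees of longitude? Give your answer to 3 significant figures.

4.84°

Single-satellite node shift = (5794.0/86164) × 360° = 24.21°.
With 5 satellites evenly phased, successive equator crossings are 24.21/5 = 4.842° apart.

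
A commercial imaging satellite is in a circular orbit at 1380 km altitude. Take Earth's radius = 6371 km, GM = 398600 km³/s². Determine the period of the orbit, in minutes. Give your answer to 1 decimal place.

Semi-major axis a = 6371 + 1380 = 7751 km. Period T = 2π√(a³/μ) = 2π√(7751³/398600) = 6791.2 s = 113.19 min.

113.2 min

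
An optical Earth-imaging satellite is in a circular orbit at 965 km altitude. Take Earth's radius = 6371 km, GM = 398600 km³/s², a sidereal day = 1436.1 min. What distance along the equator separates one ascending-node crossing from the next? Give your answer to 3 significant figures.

Semi-major axis a = 6371 + 965 = 7336 km. Period T = 2π√(a³/μ) = 2π√(7336³/398600) = 6253.2 s = 104.22 min.
During one orbit Earth rotates (6253.2 / 86166) × 360° = 26.13°.
At the equator that is 26.13° × (2π·6371/360) km/° = 26.13 × 111.2 = 2905 km.

2910 km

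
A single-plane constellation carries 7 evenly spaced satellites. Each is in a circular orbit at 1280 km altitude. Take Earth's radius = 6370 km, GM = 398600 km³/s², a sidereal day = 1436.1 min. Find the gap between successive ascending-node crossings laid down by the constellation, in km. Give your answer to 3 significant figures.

Semi-major axis a = 6370 + 1280 = 7650 km. Period T = 2π√(a³/μ) = 2π√(7650³/398600) = 6658.9 s = 110.98 min.
Single-satellite node shift = (6658.9/86166) × 360° = 27.82°.
With 7 satellites evenly phased, successive equator crossings are 27.82/7 = 3.974° apart.
That is 3.974 × 111.2 = 442 km at the equator.

442 km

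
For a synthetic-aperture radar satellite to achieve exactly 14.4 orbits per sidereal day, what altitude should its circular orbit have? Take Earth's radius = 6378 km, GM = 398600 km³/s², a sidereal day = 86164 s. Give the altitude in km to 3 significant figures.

746 km

Required period T = 86164 / 14.4 = 5983.6 s.
From T = 2π√(a³/μ): a = (μ T²/4π²)^(1/3) = (398600 × 5983.6² / 4π²)^(1/3) = 7124 km.
Altitude h = a − R = 7124 − 6378 = 746 km.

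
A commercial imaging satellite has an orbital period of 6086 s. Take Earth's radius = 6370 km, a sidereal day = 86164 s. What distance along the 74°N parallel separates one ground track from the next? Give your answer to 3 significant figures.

Node shift per orbit = (6086.0/86164) × 360° = 25.43°.
Equatorial spacing = 25.43 × 111.2 km/° = 2827 km.
At 74° latitude, spacing = 2827 × cos(74°) = 779 km.

779 km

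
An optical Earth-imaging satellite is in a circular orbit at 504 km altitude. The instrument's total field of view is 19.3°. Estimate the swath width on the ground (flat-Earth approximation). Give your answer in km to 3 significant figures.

171 km

Half-angle = 19.3°/2 = 9.65°.
Swath width ≈ 2h·tan(θ/2) = 2 × 504 × tan(9.65°) = 171.4 km.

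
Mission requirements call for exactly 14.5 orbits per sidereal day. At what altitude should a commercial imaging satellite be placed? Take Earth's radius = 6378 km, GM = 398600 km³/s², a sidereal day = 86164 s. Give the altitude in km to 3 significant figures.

Required period T = 86164 / 14.5 = 5942.3 s.
From T = 2π√(a³/μ): a = (μ T²/4π²)^(1/3) = (398600 × 5942.3² / 4π²)^(1/3) = 7091 km.
Altitude h = a − R = 7091 − 6378 = 713 km.

713 km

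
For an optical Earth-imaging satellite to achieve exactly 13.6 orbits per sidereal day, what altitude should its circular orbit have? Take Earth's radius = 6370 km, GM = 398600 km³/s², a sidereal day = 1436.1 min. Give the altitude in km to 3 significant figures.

Required period T = 86166 / 13.6 = 6335.7 s.
From T = 2π√(a³/μ): a = (μ T²/4π²)^(1/3) = (398600 × 6335.7² / 4π²)^(1/3) = 7400 km.
Altitude h = a − R = 7400 − 6370 = 1030 km.

1030 km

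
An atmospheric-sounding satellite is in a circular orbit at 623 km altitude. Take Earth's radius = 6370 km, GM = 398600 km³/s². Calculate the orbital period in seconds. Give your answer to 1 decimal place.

Semi-major axis a = 6370 + 623 = 6993 km. Period T = 2π√(a³/μ) = 2π√(6993³/398600) = 5819.8 s = 97.00 min.

5819.8 seconds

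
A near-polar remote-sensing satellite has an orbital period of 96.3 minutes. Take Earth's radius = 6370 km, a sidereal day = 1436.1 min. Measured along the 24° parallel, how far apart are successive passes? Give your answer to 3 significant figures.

2450 km

T = 96.3 min = 5778.0 s.
Node shift per orbit = (5778.0/86166) × 360° = 24.14°.
Equatorial spacing = 24.14 × 111.2 km/° = 2684 km.
At 24° latitude, spacing = 2684 × cos(24°) = 2452 km.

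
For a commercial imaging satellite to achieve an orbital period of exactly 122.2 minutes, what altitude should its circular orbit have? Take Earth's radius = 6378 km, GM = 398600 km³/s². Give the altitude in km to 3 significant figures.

1780 km

T = 122.2 min = 7332.0 s.
From T = 2π√(a³/μ): a = (μ T²/4π²)^(1/3) = (398600 × 7332.0² / 4π²)^(1/3) = 8157 km.
Altitude h = a − R = 8157 − 6378 = 1779 km.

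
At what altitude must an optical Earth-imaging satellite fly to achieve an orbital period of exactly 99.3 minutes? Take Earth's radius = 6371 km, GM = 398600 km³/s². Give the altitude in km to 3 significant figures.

T = 99.3 min = 5958.0 s.
From T = 2π√(a³/μ): a = (μ T²/4π²)^(1/3) = (398600 × 5958.0² / 4π²)^(1/3) = 7103 km.
Altitude h = a − R = 7103 − 6371 = 732 km.

732 km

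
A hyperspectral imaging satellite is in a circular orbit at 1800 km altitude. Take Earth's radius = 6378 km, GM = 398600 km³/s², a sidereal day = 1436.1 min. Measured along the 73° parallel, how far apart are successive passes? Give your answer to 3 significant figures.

1000 km

Semi-major axis a = 6378 + 1800 = 8178 km. Period T = 2π√(a³/μ) = 2π√(8178³/398600) = 7360.1 s = 122.67 min.
Node shift per orbit = (7360.1/86166) × 360° = 30.75°.
Equatorial spacing = 30.75 × 111.3 km/° = 3423 km.
At 73° latitude, spacing = 3423 × cos(73°) = 1001 km.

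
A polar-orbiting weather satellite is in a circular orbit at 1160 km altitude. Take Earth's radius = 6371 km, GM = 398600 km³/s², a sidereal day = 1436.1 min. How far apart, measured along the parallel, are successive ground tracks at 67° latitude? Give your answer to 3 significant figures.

Semi-major axis a = 6371 + 1160 = 7531 km. Period T = 2π√(a³/μ) = 2π√(7531³/398600) = 6504.1 s = 108.40 min.
Node shift per orbit = (6504.1/86166) × 360° = 27.17°.
Equatorial spacing = 27.17 × 111.2 km/° = 3022 km.
At 67° latitude, spacing = 3022 × cos(67°) = 1181 km.

1180 km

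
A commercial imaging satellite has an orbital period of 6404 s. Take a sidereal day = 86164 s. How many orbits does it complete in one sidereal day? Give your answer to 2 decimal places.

13.45

Orbits per sidereal day = 86164 / 6404.0 = 13.455.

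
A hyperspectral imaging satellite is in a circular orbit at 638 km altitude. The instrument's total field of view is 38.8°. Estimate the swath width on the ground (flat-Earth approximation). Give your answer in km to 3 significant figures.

Half-angle = 38.8°/2 = 19.4°.
Swath width ≈ 2h·tan(θ/2) = 2 × 638 × tan(19.4°) = 449.4 km.

449 km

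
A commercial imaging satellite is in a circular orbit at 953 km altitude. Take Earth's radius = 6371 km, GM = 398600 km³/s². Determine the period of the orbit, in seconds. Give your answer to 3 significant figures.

Semi-major axis a = 6371 + 953 = 7324 km. Period T = 2π√(a³/μ) = 2π√(7324³/398600) = 6237.8 s = 103.96 min.

6240 seconds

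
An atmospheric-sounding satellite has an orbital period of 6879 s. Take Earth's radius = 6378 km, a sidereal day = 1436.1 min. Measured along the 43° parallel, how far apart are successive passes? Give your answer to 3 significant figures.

Node shift per orbit = (6879.0/86166) × 360° = 28.74°.
Equatorial spacing = 28.74 × 111.3 km/° = 3199 km.
At 43° latitude, spacing = 3199 × cos(43°) = 2340 km.

2340 km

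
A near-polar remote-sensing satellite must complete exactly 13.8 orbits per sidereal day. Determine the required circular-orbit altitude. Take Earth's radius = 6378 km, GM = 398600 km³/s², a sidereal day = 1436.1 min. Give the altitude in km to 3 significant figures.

Required period T = 86166 / 13.8 = 6243.9 s.
From T = 2π√(a³/μ): a = (μ T²/4π²)^(1/3) = (398600 × 6243.9² / 4π²)^(1/3) = 7329 km.
Altitude h = a − R = 7329 − 6378 = 951 km.

951 km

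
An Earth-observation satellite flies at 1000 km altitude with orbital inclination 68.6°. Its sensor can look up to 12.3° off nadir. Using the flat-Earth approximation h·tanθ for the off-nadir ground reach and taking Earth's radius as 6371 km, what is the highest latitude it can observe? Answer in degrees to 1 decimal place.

For a prograde orbit the ground track reaches latitude ±i = ±68.6°.
Sensor half-swath on the ground ≈ 1000·tan(12.3°) = 218 km = 1.96° of latitude.
Maximum observable latitude ≈ 68.6 + 1.96 = 70.6°.

70.6°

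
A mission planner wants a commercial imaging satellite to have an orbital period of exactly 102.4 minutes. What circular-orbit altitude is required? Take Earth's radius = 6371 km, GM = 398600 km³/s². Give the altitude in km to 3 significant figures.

T = 102.4 min = 6144.0 s.
From T = 2π√(a³/μ): a = (μ T²/4π²)^(1/3) = (398600 × 6144.0² / 4π²)^(1/3) = 7250 km.
Altitude h = a − R = 7250 − 6371 = 879 km.

879 km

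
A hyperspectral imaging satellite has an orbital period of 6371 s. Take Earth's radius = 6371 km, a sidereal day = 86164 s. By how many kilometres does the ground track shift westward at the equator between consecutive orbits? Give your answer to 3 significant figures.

During one orbit Earth rotates (6371.0 / 86164) × 360° = 26.62°.
At the equator that is 26.62° × (2π·6371/360) km/° = 26.62 × 111.2 = 2960 km.

2960 km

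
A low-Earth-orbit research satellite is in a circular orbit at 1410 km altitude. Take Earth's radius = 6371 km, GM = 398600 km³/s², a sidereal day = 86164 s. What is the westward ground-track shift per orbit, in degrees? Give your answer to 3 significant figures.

28.5°

Semi-major axis a = 6371 + 1410 = 7781 km. Period T = 2π√(a³/μ) = 2π√(7781³/398600) = 6830.7 s = 113.84 min.
During one orbit Earth rotates (6830.7 / 86164) × 360° = 28.54°.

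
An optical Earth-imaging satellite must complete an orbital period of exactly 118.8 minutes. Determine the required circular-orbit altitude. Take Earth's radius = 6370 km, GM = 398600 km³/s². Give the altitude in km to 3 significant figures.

1640 km

T = 118.8 min = 7128.0 s.
From T = 2π√(a³/μ): a = (μ T²/4π²)^(1/3) = (398600 × 7128.0² / 4π²)^(1/3) = 8005 km.
Altitude h = a − R = 8005 − 6370 = 1635 km.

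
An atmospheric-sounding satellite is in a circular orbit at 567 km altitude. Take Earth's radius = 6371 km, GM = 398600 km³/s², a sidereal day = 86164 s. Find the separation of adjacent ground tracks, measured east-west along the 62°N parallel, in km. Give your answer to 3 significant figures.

Semi-major axis a = 6371 + 567 = 6938 km. Period T = 2π√(a³/μ) = 2π√(6938³/398600) = 5751.3 s = 95.85 min.
Node shift per orbit = (5751.3/86164) × 360° = 24.03°.
Equatorial spacing = 24.03 × 111.2 km/° = 2672 km.
At 62° latitude, spacing = 2672 × cos(62°) = 1254 km.

1250 km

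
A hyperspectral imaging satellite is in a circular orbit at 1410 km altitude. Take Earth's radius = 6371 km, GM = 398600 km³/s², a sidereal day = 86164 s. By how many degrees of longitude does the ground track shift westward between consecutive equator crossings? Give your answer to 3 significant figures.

28.5°

Semi-major axis a = 6371 + 1410 = 7781 km. Period T = 2π√(a³/μ) = 2π√(7781³/398600) = 6830.7 s = 113.84 min.
During one orbit Earth rotates (6830.7 / 86164) × 360° = 28.54°.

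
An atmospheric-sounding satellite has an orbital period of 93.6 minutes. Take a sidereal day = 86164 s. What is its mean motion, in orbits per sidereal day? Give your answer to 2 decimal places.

T = 93.6 min = 5616.0 s.
Orbits per sidereal day = 86164 / 5616.0 = 15.343.

15.34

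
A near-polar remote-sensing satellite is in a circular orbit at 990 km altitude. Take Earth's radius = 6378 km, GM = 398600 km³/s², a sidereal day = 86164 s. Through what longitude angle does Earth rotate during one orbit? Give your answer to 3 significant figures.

26.3°

Semi-major axis a = 6378 + 990 = 7368 km. Period T = 2π√(a³/μ) = 2π√(7368³/398600) = 6294.1 s = 104.90 min.
During one orbit Earth rotates (6294.1 / 86164) × 360° = 26.30°.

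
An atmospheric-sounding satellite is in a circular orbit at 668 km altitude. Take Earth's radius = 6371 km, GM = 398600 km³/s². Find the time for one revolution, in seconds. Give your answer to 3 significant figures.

Semi-major axis a = 6371 + 668 = 7039 km. Period T = 2π√(a³/μ) = 2π√(7039³/398600) = 5877.3 s = 97.95 min.

5880 seconds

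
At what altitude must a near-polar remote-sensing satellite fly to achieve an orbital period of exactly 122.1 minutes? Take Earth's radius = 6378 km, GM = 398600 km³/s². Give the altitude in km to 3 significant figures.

1770 km

T = 122.1 min = 7326.0 s.
From T = 2π√(a³/μ): a = (μ T²/4π²)^(1/3) = (398600 × 7326.0² / 4π²)^(1/3) = 8153 km.
Altitude h = a − R = 8153 − 6378 = 1775 km.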